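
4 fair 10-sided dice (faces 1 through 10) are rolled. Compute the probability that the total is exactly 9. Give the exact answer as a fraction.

There are 10^4 = 10000 equally likely outcomes.
The number of ordered 4-tuples from {1,…,10} summing to 9 is 56.
P(sum = 9) = 56/10000 = 7/1250.

7/1250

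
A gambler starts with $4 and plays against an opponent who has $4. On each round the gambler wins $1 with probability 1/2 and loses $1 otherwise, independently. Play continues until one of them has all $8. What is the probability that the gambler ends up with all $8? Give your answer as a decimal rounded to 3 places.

With a fair step, P(i) = ½P(i−1) + ½P(i+1) with P(0)=0, P(8)=1 has the linear solution P(i) = i/8.
P(4) = 4/8 = 1/2 ≈ 0.500.

0.500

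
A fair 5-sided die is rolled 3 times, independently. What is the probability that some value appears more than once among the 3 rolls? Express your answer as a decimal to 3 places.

0.520

P(all 3 different) = 5/5 · 4/5 · ··· · 3/5 ≈ 0.480.
P(at least two equal) = 1 − 0.480 = 0.520.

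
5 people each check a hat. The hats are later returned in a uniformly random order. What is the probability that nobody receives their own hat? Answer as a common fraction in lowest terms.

This is the derangement probability: permutations of 5 with no fixed point.
D(5) = 5! · (1 − 1/1! + 1/2! − ··· + (−1)^5/5!) = 44.
P = 44/120 = 11/30.

11/30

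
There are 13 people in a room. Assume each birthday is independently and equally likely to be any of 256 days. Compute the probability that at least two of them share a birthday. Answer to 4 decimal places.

It's easier to compute the probability that all 13 are distinct.
P(all distinct) = 256/256 · 255/256 · ··· · 244/256 ≈ 0.7336.
So the probability of at least one match is 1 − 0.7336 = 0.2664.

0.2664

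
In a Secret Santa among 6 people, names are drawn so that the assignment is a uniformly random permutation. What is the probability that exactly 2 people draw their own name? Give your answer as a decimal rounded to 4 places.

Choose which 2 of the 6 are fixed: C(6,2) = 15 ways.
The remaining 4 must have no fixed point: D(4) = 9.
P = 15·9/720 = 3/16 ≈ 0.1875.

0.1875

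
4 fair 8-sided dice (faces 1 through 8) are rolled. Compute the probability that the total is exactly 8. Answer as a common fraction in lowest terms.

35/4096

There are 8^4 = 4096 equally likely outcomes.
The number of ordered 4-tuples from {1,…,8} summing to 8 is 35.
P(sum = 8) = 35/4096.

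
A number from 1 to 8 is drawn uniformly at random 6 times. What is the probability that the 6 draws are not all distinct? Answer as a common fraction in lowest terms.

3781/4096

P(all 6 different) = 8/8 · 7/8 · ··· · 3/8 = 315/4096.
P(at least two equal) = 1 − 315/4096 = 3781/4096.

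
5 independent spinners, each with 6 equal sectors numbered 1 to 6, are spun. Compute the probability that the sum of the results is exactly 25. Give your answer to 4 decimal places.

0.0162

There are 6^5 = 7776 equally likely outcomes.
The number of ordered 5-tuples from {1,…,6} summing to 25 is 126.
P(sum = 25) = 126/7776 = 7/432 ≈ 0.0162.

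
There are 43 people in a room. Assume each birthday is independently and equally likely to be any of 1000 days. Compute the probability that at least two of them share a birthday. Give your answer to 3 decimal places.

It's easier to compute the probability that all 43 are distinct.
P(all distinct) = 1000/1000 · 999/1000 · ··· · 958/1000 ≈ 0.400.
So the probability of at least one match is 1 − 0.400 = 0.600.

0.600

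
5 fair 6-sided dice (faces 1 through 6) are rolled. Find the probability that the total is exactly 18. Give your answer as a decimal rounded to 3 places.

There are 6^5 = 7776 equally likely outcomes.
The number of ordered 5-tuples from {1,…,6} summing to 18 is 780.
P(sum = 18) = 780/7776 = 65/648 ≈ 0.100.

0.100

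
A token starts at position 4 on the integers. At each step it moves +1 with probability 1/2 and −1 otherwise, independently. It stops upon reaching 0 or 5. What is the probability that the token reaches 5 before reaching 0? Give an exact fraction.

4/5

With a fair step, P(i) = ½P(i−1) + ½P(i+1) with P(0)=0, P(5)=1 has the linear solution P(i) = i/5.
P(4) = 4/5.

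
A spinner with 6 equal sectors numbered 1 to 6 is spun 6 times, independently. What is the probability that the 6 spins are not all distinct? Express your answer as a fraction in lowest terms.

319/324

P(all 6 different) = 6/6 · 5/6 · ··· · 1/6 = 5/324.
P(at least two equal) = 1 − 5/324 = 319/324.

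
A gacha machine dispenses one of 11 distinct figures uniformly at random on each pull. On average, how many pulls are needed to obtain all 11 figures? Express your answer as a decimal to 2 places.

33.22

After i distinct types are collected, each trial gives a new one with probability (11−i)/11, so the expected wait for the next new type is 11/(11−i).
E = 11/11 + 11/10 + 11/9 + 11/8 + 11/7 + 11/6 + 11/5 + 11/4 + 11/3 + 11/2 + 11/1 = 83711/2520 ≈ 33.22.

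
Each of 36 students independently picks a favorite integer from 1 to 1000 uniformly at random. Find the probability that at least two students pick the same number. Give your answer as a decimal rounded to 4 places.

It's easier to compute the probability that all 36 are distinct.
P(all distinct) = 1000/1000 · 999/1000 · ··· · 965/1000 ≈ 0.5286.
So the probability of at least one match is 1 − 0.5286 = 0.4714.

0.4714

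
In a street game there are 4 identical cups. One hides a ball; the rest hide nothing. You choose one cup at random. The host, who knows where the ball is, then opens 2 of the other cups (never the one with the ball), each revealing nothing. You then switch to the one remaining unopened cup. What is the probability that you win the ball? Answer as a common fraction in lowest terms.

3/4

Your original cup holds the ball with probability 1/4, so the other 3 collectively hold it with probability 3/4.
The host can always find 2 empty cups to open, so the reveals don't change that 3/4; it is now spread over the 1 remaining unopened cup.
P(win by switching) = (3/4) · (1/1) = 3/4.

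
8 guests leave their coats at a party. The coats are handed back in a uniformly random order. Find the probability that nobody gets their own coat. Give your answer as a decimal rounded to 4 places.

This is the derangement probability: permutations of 8 with no fixed point.
D(8) = 8! · (1 − 1/1! + 1/2! − ··· + (−1)^8/8!) = 14833.
P = 14833/40320 = 2119/5760 ≈ 0.3679.

0.3679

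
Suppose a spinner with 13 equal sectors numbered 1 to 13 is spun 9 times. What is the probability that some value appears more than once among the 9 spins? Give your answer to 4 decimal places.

0.9755

P(all 9 different) = 13/13 · 12/13 · ··· · 5/13 ≈ 0.0245.
P(at least two equal) = 1 − 0.0245 = 0.9755.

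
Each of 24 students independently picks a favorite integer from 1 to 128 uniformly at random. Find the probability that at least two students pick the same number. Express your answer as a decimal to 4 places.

0.8999

It's easier to compute the probability that all 24 are distinct.
P(all distinct) = 128/128 · 127/128 · ··· · 105/128 ≈ 0.1001.
So the probability of at least one match is 1 − 0.1001 = 0.8999.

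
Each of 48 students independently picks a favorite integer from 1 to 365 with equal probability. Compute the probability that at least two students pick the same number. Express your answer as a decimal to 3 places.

It's easier to compute the probability that all 48 are distinct.
P(all distinct) = 365/365 · 364/365 · ··· · 318/365 ≈ 0.039.
So the probability of at least one match is 1 − 0.039 = 0.961.

0.961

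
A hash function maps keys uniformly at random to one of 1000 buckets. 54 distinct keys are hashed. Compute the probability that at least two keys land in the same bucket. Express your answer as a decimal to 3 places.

It's easier to compute the probability that all 54 are distinct.
P(all distinct) = 1000/1000 · 999/1000 · ··· · 947/1000 ≈ 0.233.
So the probability of at least one match is 1 − 0.233 = 0.767.

0.767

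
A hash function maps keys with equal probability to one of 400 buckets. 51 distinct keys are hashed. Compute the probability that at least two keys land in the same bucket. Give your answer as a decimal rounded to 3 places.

It's easier to compute the probability that all 51 are distinct.
P(all distinct) = 400/400 · 399/400 · ··· · 350/400 ≈ 0.036.
So the probability of at least one match is 1 − 0.036 = 0.964.

0.964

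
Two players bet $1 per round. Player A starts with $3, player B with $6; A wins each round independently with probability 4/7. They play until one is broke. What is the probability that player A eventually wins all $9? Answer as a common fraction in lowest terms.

4096/6553

Let r = q/p = (3/7)/(4/7) = 3/4. The recurrence P(i) = p·P(i+1) + q·P(i−1) with P(0)=0, P(9)=1 gives P(i) = (1 − r^i)/(1 − r^9).
P(3) = (1 − (3/4)^3) / (1 − (3/4)^9) = 4096/6553.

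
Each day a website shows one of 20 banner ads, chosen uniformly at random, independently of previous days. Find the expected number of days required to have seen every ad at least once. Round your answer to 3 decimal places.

71.955

After i distinct types are collected, each trial gives a new one with probability (20−i)/20, so the expected wait for the next new type is 20/(20−i).
E = 20/20 + 20/19 + 20/18 + 20/17 + 20/16 + 20/15 + 20/14 + 20/13 + 20/12 + 20/11 + 20/10 + 20/9 + 20/8 + 20/7 + 20/6 + 20/5 + 20/4 + 20/3 + 20/2 + 20/1 = 279175675/3879876 ≈ 71.955.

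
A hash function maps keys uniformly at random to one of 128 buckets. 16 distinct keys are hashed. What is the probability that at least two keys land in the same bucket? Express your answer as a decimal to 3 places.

0.624

It's easier to compute the probability that all 16 are distinct.
P(all distinct) = 128/128 · 127/128 · ··· · 113/128 ≈ 0.376.
So the probability of at least one match is 1 − 0.376 = 0.624.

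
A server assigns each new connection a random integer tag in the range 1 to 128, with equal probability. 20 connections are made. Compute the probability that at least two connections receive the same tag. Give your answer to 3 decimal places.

It's easier to compute the probability that all 20 are distinct.
P(all distinct) = 128/128 · 127/128 · ··· · 109/128 ≈ 0.209.
So the probability of at least one match is 1 − 0.209 = 0.791.

0.791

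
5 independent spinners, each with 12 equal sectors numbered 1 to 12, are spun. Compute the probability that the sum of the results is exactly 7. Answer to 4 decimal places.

There are 12^5 = 248832 equally likely outcomes.
The number of ordered 5-tuples from {1,…,12} summing to 7 is 15.
P(sum = 7) = 15/248832 = 5/82944 ≈ 0.0001.

0.0001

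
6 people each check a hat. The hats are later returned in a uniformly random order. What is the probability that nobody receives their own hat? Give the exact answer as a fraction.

This is the derangement probability: permutations of 6 with no fixed point.
D(6) = 6! · (1 − 1/1! + 1/2! − ··· + (−1)^6/6!) = 265.
P = 265/720 = 53/144.

53/144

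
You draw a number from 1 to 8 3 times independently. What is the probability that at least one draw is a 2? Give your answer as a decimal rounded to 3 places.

0.330

P(no draw is a 2) = (7/8)^3 ≈ 0.670.
P(at least one) = 1 − 0.670 = 0.330.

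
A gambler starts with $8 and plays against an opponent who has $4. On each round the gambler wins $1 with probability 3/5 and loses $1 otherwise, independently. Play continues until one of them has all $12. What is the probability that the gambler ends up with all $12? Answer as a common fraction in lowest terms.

7857/8113

Let r = q/p = (2/5)/(3/5) = 2/3. The recurrence P(i) = p·P(i+1) + q·P(i−1) with P(0)=0, P(12)=1 gives P(i) = (1 − r^i)/(1 − r^12).
P(8) = (1 − (2/3)^8) / (1 − (2/3)^12) = 7857/8113.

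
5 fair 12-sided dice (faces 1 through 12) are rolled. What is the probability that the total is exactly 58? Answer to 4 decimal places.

0.0001

There are 12^5 = 248832 equally likely outcomes.
The number of ordered 5-tuples from {1,…,12} summing to 58 is 15.
P(sum = 58) = 15/248832 = 5/82944 ≈ 0.0001.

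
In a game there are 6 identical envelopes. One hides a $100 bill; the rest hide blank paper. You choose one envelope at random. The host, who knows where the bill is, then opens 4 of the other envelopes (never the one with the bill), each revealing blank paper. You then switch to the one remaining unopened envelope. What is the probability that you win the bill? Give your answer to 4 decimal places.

0.8333

Your original envelope holds the bill with probability 1/6, so the other 5 collectively hold it with probability 5/6.
The host can always find 4 empty envelopes to open, so the reveals don't change that 5/6; it is now spread over the 1 remaining unopened envelope.
P(win by switching) = (5/6) · (1/1) = 5/6 ≈ 0.8333.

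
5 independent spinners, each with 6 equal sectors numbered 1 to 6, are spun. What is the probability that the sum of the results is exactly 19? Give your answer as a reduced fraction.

245/2592

There are 6^5 = 7776 equally likely outcomes.
The number of ordered 5-tuples from {1,…,6} summing to 19 is 735.
P(sum = 19) = 735/7776 = 245/2592.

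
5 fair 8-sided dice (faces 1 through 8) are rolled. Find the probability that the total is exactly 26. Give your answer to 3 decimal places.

0.061

There are 8^5 = 32768 equally likely outcomes.
The number of ordered 5-tuples from {1,…,8} summing to 26 is 2010.
P(sum = 26) = 2010/32768 = 1005/16384 ≈ 0.061.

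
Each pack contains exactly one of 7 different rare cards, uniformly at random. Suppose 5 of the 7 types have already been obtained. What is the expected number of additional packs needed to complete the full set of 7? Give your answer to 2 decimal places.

Starting from 5 distinct types, each trial gives a new one with probability (7−i)/7 when i types are held, so the wait for the next new type is 7/(7−i).
E = 7/2 + 7/1 = 21/2 ≈ 10.50.

10.50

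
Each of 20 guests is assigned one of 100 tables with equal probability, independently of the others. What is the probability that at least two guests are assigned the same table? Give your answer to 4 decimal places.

0.8696

It's easier to compute the probability that all 20 are distinct.
P(all distinct) = 100/100 · 99/100 · ··· · 81/100 ≈ 0.1304.
So the probability of at least one match is 1 − 0.1304 = 0.8696.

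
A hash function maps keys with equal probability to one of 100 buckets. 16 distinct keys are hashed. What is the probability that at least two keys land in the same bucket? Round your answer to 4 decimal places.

It's easier to compute the probability that all 16 are distinct.
P(all distinct) = 100/100 · 99/100 · ··· · 85/100 ≈ 0.2816.
So the probability of at least one match is 1 − 0.2816 = 0.7184.

0.7184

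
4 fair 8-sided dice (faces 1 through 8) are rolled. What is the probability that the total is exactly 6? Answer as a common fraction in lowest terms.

5/2048

There are 8^4 = 4096 equally likely outcomes.
The number of ordered 4-tuples from {1,…,8} summing to 6 is 10.
P(sum = 6) = 10/4096 = 5/2048.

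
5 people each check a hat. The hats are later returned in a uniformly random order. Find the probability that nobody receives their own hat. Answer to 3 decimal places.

0.367

This is the derangement probability: permutations of 5 with no fixed point.
D(5) = 5! · (1 − 1/1! + 1/2! − ··· + (−1)^5/5!) = 44.
P = 44/120 = 11/30 ≈ 0.367.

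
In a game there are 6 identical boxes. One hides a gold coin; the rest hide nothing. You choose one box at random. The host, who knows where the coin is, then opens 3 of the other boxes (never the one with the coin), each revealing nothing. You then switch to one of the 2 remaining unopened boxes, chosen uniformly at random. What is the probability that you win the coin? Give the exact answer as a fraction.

Your original box holds the coin with probability 1/6, so the other 5 collectively hold it with probability 5/6.
The host can always find 3 empty boxes to open, so the reveals don't change that 5/6; it is now spread over the 2 remaining unopened boxes.
P(win by switching) = (5/6) · (1/2) = 5/12.

5/12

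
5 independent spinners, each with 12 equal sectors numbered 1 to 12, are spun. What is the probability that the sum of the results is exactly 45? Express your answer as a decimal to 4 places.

0.0149

There are 12^5 = 248832 equally likely outcomes.
The number of ordered 5-tuples from {1,…,12} summing to 45 is 3701.
P(sum = 45) = 3701/248832 ≈ 0.0149.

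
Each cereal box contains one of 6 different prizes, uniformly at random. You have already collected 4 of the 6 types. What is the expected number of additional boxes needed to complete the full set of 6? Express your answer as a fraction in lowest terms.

9

Starting from 4 distinct types, each trial gives a new one with probability (6−i)/6 when i types are held, so the wait for the next new type is 6/(6−i).
E = 6/2 + 6/1 = 9.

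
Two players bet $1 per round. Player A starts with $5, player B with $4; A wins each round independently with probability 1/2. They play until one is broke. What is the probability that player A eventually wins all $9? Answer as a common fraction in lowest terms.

With a fair step, P(i) = ½P(i−1) + ½P(i+1) with P(0)=0, P(9)=1 has the linear solution P(i) = i/9.
P(5) = 5/9.

5/9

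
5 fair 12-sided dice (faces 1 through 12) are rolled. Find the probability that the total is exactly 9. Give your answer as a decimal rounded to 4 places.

0.0003

There are 12^5 = 248832 equally likely outcomes.
The number of ordered 5-tuples from {1,…,12} summing to 9 is 70.
P(sum = 9) = 70/248832 = 35/124416 ≈ 0.0003.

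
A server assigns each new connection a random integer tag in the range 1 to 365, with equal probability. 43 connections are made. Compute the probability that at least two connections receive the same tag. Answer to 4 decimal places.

0.9239

It's easier to compute the probability that all 43 are distinct.
P(all distinct) = 365/365 · 364/365 · ··· · 323/365 ≈ 0.0761.
So the probability of at least one match is 1 − 0.0761 = 0.9239.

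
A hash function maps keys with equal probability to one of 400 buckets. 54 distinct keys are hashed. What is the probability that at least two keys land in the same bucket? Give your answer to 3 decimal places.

0.976

It's easier to compute the probability that all 54 are distinct.
P(all distinct) = 400/400 · 399/400 · ··· · 347/400 ≈ 0.024.
So the probability of at least one match is 1 − 0.024 = 0.976.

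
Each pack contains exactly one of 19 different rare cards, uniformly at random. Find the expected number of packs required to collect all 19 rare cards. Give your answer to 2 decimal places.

67.41

After i distinct types are collected, each trial gives a new one with probability (19−i)/19, so the expected wait for the next new type is 19/(19−i).
E = 19/19 + 19/18 + 19/17 + 19/16 + 19/15 + 19/14 + 19/13 + 19/12 + 19/11 + 19/10 + 19/9 + 19/8 + 19/7 + 19/6 + 19/5 + 19/4 + 19/3 + 19/2 + 19/1 = 275295799/4084080 ≈ 67.41.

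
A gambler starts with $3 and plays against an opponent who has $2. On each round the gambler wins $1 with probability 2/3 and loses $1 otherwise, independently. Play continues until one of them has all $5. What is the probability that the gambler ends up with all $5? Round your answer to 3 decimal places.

Let r = q/p = (1/3)/(2/3) = 1/2. The recurrence P(i) = p·P(i+1) + q·P(i−1) with P(0)=0, P(5)=1 gives P(i) = (1 − r^i)/(1 − r^5).
P(3) = (1 − (1/2)^3) / (1 − (1/2)^5) = 28/31 ≈ 0.903.

0.903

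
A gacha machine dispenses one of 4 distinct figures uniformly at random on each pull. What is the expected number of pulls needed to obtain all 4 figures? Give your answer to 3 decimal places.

After i distinct types are collected, each trial gives a new one with probability (4−i)/4, so the expected wait for the next new type is 4/(4−i).
E = 4/4 + 4/3 + 4/2 + 4/1 = 25/3 ≈ 8.333.

8.333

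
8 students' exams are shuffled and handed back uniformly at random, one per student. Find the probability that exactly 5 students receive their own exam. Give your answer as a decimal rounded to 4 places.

Choose which 5 of the 8 are fixed: C(8,5) = 56 ways.
The remaining 3 must have no fixed point: D(3) = 2.
P = 56·2/40320 = 1/360 ≈ 0.0028.

0.0028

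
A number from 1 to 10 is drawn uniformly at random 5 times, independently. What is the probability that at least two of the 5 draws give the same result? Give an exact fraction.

436/625

P(all 5 different) = 10/10 · 9/10 · ··· · 6/10 = 189/625.
P(at least two equal) = 1 − 189/625 = 436/625.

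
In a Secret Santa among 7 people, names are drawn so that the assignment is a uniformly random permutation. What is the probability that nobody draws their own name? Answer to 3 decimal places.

0.368

This is the derangement probability: permutations of 7 with no fixed point.
D(7) = 7! · (1 − 1/1! + 1/2! − ··· + (−1)^7/7!) = 1854.
P = 1854/5040 = 103/280 ≈ 0.368.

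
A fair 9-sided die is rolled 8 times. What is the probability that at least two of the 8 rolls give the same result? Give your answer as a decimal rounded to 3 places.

P(all 8 different) = 9/9 · 8/9 · ··· · 2/9 ≈ 0.008.
P(at least two equal) = 1 − 0.008 = 0.992.

0.992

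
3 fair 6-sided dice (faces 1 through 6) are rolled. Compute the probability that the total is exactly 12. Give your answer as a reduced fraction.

25/216

There are 6^3 = 216 equally likely outcomes.
The number of ordered 3-tuples from {1,…,6} summing to 12 is 25.
P(sum = 12) = 25/216.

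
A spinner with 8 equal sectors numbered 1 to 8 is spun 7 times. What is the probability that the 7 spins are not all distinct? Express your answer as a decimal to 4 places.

0.9808

P(all 7 different) = 8/8 · 7/8 · ··· · 2/8 ≈ 0.0192.
P(at least two equal) = 1 − 0.0192 = 0.9808.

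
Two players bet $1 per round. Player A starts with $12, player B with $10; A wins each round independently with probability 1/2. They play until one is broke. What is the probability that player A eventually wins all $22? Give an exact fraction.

With a fair step, P(i) = ½P(i−1) + ½P(i+1) with P(0)=0, P(22)=1 has the linear solution P(i) = i/22.
P(12) = 12/22 = 6/11.

6/11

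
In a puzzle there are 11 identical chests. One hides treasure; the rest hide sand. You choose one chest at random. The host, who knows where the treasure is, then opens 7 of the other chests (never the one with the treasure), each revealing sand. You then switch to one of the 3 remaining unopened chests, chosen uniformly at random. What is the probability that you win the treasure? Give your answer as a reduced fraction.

10/33

Your original chest holds the treasure with probability 1/11, so the other 10 collectively hold it with probability 10/11.
The host can always find 7 empty chests to open, so the reveals don't change that 10/11; it is now spread over the 3 remaining unopened chests.
P(win by switching) = (10/11) · (1/3) = 10/33.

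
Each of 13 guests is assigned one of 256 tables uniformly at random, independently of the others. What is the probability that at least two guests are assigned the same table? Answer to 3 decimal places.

0.266

It's easier to compute the probability that all 13 are distinct.
P(all distinct) = 256/256 · 255/256 · ··· · 244/256 ≈ 0.734.
So the probability of at least one match is 1 − 0.734 = 0.266.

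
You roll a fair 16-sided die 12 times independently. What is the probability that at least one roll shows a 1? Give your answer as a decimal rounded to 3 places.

0.539

P(no roll shows a 1) = (15/16)^12 ≈ 0.461.
P(at least one) = 1 − 0.461 = 0.539.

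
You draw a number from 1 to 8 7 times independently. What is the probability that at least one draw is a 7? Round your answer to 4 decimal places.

0.6073

P(no draw is a 7) = (7/8)^7 ≈ 0.3927.
P(at least one) = 1 − 0.3927 = 0.6073.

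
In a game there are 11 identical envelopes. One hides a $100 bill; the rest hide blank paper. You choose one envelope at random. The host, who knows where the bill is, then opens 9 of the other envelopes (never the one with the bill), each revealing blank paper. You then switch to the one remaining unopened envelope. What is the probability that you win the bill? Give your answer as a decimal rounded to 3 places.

0.909

Your original envelope holds the bill with probability 1/11, so the other 10 collectively hold it with probability 10/11.
The host can always find 9 empty envelopes to open, so the reveals don't change that 10/11; it is now spread over the 1 remaining unopened envelope.
P(win by switching) = (10/11) · (1/1) = 10/11 ≈ 0.909.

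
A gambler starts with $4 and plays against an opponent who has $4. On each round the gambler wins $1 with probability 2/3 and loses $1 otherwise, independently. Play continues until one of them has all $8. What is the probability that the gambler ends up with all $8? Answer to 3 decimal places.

Let r = q/p = (1/3)/(2/3) = 1/2. The recurrence P(i) = p·P(i+1) + q·P(i−1) with P(0)=0, P(8)=1 gives P(i) = (1 − r^i)/(1 − r^8).
P(4) = (1 − (1/2)^4) / (1 − (1/2)^8) = 16/17 ≈ 0.941.

0.941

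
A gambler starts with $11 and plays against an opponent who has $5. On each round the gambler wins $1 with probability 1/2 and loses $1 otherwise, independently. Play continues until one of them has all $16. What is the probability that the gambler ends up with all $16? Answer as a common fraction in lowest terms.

11/16

With a fair step, P(i) = ½P(i−1) + ½P(i+1) with P(0)=0, P(16)=1 has the linear solution P(i) = i/16.
P(11) = 11/16.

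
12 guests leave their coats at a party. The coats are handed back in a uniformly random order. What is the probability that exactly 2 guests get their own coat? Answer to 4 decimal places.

Choose which 2 of the 12 are fixed: C(12,2) = 66 ways.
The remaining 10 must have no fixed point: D(10) = 1334961.
P = 66·1334961/479001600 = 16481/89600 ≈ 0.1839.

0.1839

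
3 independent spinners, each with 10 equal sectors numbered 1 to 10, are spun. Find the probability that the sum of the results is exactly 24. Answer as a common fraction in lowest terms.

There are 10^3 = 1000 equally likely outcomes.
The number of ordered 3-tuples from {1,…,10} summing to 24 is 28.
P(sum = 24) = 28/1000 = 7/250.

7/250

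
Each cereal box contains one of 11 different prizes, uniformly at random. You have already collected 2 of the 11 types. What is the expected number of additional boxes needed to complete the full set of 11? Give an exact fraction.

78419/2520

Starting from 2 distinct types, each trial gives a new one with probability (11−i)/11 when i types are held, so the wait for the next new type is 11/(11−i).
E = 11/9 + 11/8 + 11/7 + 11/6 + 11/5 + 11/4 + 11/3 + 11/2 + 11/1 = 78419/2520.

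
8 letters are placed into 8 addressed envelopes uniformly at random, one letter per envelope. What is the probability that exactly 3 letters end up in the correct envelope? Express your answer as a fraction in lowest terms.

Choose which 3 of the 8 are fixed: C(8,3) = 56 ways.
The remaining 5 must have no fixed point: D(5) = 44.
P = 56·44/40320 = 11/180.

11/180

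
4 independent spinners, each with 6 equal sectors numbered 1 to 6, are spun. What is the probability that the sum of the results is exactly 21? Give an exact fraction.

5/324

There are 6^4 = 1296 equally likely outcomes.
The number of ordered 4-tuples from {1,…,6} summing to 21 is 20.
P(sum = 21) = 20/1296 = 5/324.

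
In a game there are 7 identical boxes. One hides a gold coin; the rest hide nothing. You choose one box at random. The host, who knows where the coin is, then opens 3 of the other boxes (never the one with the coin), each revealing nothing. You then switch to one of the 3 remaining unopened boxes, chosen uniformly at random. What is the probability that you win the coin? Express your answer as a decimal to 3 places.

Your original box holds the coin with probability 1/7, so the other 6 collectively hold it with probability 6/7.
The host can always find 3 empty boxes to open, so the reveals don't change that 6/7; it is now spread over the 3 remaining unopened boxes.
P(win by switching) = (6/7) · (1/3) = 2/7 ≈ 0.286.

0.286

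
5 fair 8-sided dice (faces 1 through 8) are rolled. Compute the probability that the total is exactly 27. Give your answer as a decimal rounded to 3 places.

0.053

There are 8^5 = 32768 equally likely outcomes.
The number of ordered 5-tuples from {1,…,8} summing to 27 is 1750.
P(sum = 27) = 1750/32768 = 875/16384 ≈ 0.053.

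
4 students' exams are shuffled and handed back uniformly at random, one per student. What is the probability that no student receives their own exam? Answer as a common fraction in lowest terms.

This is the derangement probability: permutations of 4 with no fixed point.
D(4) = 4! · (1 − 1/1! + 1/2! − ··· + (−1)^4/4!) = 9.
P = 9/24 = 3/8.

3/8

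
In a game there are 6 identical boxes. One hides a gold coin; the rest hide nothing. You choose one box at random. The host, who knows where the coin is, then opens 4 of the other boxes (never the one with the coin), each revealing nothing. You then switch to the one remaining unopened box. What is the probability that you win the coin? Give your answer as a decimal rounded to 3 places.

Your original box holds the coin with probability 1/6, so the other 5 collectively hold it with probability 5/6.
The host can always find 4 empty boxes to open, so the reveals don't change that 5/6; it is now spread over the 1 remaining unopened box.
P(win by switching) = (5/6) · (1/1) = 5/6 ≈ 0.833.

0.833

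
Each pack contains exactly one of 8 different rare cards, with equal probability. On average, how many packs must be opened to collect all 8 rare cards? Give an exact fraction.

761/35

After i distinct types are collected, each trial gives a new one with probability (8−i)/8, so the expected wait for the next new type is 8/(8−i).
E = 8/8 + 8/7 + 8/6 + 8/5 + 8/4 + 8/3 + 8/2 + 8/1 = 761/35.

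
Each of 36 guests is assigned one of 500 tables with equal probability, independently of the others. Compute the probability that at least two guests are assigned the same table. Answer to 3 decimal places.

It's easier to compute the probability that all 36 are distinct.
P(all distinct) = 500/500 · 499/500 · ··· · 465/500 ≈ 0.275.
So the probability of at least one match is 1 − 0.275 = 0.725.

0.725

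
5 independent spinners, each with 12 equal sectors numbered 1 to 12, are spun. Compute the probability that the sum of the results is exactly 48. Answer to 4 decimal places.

There are 12^5 = 248832 equally likely outcomes.
The number of ordered 5-tuples from {1,…,12} summing to 48 is 1815.
P(sum = 48) = 1815/248832 = 605/82944 ≈ 0.0073.

0.0073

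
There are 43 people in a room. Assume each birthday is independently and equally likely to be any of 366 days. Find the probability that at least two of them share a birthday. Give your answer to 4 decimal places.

0.9234

It's easier to compute the probability that all 43 are distinct.
P(all distinct) = 366/366 · 365/366 · ··· · 324/366 ≈ 0.0766.
So the probability of at least one match is 1 − 0.0766 = 0.9234.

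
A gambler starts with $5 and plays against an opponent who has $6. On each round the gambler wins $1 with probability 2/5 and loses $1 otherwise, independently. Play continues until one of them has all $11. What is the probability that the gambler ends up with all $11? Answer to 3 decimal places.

0.077

Let r = q/p = (3/5)/(2/5) = 3/2. The recurrence P(i) = p·P(i+1) + q·P(i−1) with P(0)=0, P(11)=1 gives P(i) = (1 − r^i)/(1 − r^11).
P(5) = (1 − (3/2)^5) / (1 − (3/2)^11) = 13504/175099 ≈ 0.077.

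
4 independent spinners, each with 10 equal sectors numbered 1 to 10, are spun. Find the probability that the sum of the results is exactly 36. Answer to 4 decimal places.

There are 10^4 = 10000 equally likely outcomes.
The number of ordered 4-tuples from {1,…,10} summing to 36 is 35.
P(sum = 36) = 35/10000 = 7/2000 ≈ 0.0035.

0.0035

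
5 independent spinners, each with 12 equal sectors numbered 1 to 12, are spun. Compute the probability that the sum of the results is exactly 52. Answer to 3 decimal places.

There are 12^5 = 248832 equally likely outcomes.
The number of ordered 5-tuples from {1,…,12} summing to 52 is 495.
P(sum = 52) = 495/248832 = 55/27648 ≈ 0.002.

0.002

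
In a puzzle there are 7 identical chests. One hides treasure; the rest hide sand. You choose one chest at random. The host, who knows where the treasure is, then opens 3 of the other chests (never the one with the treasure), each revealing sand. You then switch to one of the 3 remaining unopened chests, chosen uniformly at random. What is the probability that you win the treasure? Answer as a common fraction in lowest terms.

2/7

Your original chest holds the treasure with probability 1/7, so the other 6 collectively hold it with probability 6/7.
The host can always find 3 empty chests to open, so the reveals don't change that 6/7; it is now spread over the 3 remaining unopened chests.
P(win by switching) = (6/7) · (1/3) = 2/7.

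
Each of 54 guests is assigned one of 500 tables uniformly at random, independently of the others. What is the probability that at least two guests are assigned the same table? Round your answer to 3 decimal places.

0.949

It's easier to compute the probability that all 54 are distinct.
P(all distinct) = 500/500 · 499/500 · ··· · 447/500 ≈ 0.051.
So the probability of at least one match is 1 − 0.051 = 0.949.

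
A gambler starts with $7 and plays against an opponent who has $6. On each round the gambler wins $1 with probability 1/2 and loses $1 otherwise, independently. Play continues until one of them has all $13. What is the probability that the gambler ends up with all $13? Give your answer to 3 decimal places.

With a fair step, P(i) = ½P(i−1) + ½P(i+1) with P(0)=0, P(13)=1 has the linear solution P(i) = i/13.
P(7) = 7/13 ≈ 0.538.

0.538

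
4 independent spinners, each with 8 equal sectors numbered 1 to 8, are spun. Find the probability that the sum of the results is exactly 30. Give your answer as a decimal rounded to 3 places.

There are 8^4 = 4096 equally likely outcomes.
The number of ordered 4-tuples from {1,…,8} summing to 30 is 10.
P(sum = 30) = 10/4096 = 5/2048 ≈ 0.002.

0.002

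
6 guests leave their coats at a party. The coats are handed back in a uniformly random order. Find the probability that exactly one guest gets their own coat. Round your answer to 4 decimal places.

Choose which one is fixed: C(6,1) = 6 ways.
The remaining 5 must have no fixed point: D(5) = 44.
P = 6·44/720 = 11/30 ≈ 0.3667.

0.3667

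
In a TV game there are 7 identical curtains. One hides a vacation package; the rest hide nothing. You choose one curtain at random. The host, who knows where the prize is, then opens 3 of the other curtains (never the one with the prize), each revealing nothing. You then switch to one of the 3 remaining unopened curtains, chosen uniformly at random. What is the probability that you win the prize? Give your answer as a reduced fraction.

Your original curtain holds the prize with probability 1/7, so the other 6 collectively hold it with probability 6/7.
The host can always find 3 empty curtains to open, so the reveals don't change that 6/7; it is now spread over the 3 remaining unopened curtains.
P(win by switching) = (6/7) · (1/3) = 2/7.

2/7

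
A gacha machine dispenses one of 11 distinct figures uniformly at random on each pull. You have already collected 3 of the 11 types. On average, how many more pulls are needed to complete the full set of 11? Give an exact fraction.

8371/280

Starting from 3 distinct types, each trial gives a new one with probability (11−i)/11 when i types are held, so the wait for the next new type is 11/(11−i).
E = 11/8 + 11/7 + 11/6 + 11/5 + 11/4 + 11/3 + 11/2 + 11/1 = 8371/280.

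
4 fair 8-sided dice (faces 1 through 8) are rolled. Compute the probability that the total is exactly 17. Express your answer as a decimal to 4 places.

0.0820

There are 8^4 = 4096 equally likely outcomes.
The number of ordered 4-tuples from {1,…,8} summing to 17 is 336.
P(sum = 17) = 336/4096 = 21/256 ≈ 0.0820.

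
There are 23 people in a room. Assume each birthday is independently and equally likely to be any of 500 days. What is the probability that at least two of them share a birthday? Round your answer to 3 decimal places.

0.402

It's easier to compute the probability that all 23 are distinct.
P(all distinct) = 500/500 · 499/500 · ··· · 478/500 ≈ 0.598.
So the probability of at least one match is 1 − 0.598 = 0.402.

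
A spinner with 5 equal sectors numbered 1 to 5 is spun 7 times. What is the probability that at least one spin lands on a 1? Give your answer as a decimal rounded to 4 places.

P(no spin lands on a 1) = (4/5)^7 ≈ 0.2097.
P(at least one) = 1 − 0.2097 = 0.7903.

0.7903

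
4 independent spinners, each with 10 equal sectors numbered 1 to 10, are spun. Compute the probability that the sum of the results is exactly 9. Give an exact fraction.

There are 10^4 = 10000 equally likely outcomes.
The number of ordered 4-tuples from {1,…,10} summing to 9 is 56.
P(sum = 9) = 56/10000 = 7/1250.

7/1250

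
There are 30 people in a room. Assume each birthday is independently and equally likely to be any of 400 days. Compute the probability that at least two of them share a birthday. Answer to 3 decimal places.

It's easier to compute the probability that all 30 are distinct.
P(all distinct) = 400/400 · 399/400 · ··· · 371/400 ≈ 0.328.
So the probability of at least one match is 1 − 0.328 = 0.672.

0.672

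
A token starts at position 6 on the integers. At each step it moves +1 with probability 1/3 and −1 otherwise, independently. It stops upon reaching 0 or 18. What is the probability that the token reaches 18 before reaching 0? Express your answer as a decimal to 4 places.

Let r = q/p = (2/3)/(1/3) = 2. The recurrence P(i) = p·P(i+1) + q·P(i−1) with P(0)=0, P(18)=1 gives P(i) = (1 − r^i)/(1 − r^18).
P(6) = (1 − (2)^6) / (1 − (2)^18) = 1/4161 ≈ 0.0002.

0.0002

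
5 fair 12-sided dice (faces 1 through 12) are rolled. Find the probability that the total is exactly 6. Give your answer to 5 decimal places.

0.00002

There are 12^5 = 248832 equally likely outcomes.
The number of ordered 5-tuples from {1,…,12} summing to 6 is 5.
P(sum = 6) = 5/248832 ≈ 0.00002.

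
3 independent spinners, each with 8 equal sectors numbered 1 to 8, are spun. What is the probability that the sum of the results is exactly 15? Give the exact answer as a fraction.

There are 8^3 = 512 equally likely outcomes.
The number of ordered 3-tuples from {1,…,8} summing to 15 is 46.
P(sum = 15) = 46/512 = 23/256.

23/256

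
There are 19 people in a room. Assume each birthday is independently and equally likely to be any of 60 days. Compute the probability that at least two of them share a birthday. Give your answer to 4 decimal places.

It's easier to compute the probability that all 19 are distinct.
P(all distinct) = 60/60 · 59/60 · ··· · 42/60 ≈ 0.0408.
So the probability of at least one match is 1 − 0.0408 = 0.9592.

0.9592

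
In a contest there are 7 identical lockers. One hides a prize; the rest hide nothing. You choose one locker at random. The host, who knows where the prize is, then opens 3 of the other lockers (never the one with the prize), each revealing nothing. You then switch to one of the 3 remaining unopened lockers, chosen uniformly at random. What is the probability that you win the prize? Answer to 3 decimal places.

0.286

Your original locker holds the prize with probability 1/7, so the other 6 collectively hold it with probability 6/7.
The host can always find 3 empty lockers to open, so the reveals don't change that 6/7; it is now spread over the 3 remaining unopened lockers.
P(win by switching) = (6/7) · (1/3) = 2/7 ≈ 0.286.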